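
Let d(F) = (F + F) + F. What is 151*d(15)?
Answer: 6795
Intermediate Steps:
d(F) = 3*F (d(F) = 2*F + F = 3*F)
151*d(15) = 151*(3*15) = 151*45 = 6795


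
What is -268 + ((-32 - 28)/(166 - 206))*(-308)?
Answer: -730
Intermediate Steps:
-268 + ((-32 - 28)/(166 - 206))*(-308) = -268 - 60/(-40)*(-308) = -268 - 60*(-1/40)*(-308) = -268 + (3/2)*(-308) = -268 - 462 = -730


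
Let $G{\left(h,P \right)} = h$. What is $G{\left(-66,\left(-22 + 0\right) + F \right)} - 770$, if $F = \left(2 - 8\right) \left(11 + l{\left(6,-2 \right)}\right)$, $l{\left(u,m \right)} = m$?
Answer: $-836$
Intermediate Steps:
$F = -54$ ($F = \left(2 - 8\right) \left(11 - 2\right) = \left(-6\right) 9 = -54$)
$G{\left(-66,\left(-22 + 0\right) + F \right)} - 770 = -66 - 770 = -836$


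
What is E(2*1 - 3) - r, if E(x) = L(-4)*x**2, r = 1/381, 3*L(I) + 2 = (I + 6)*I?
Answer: -1271/381 ≈ -3.3360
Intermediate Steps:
L(I) = -2/3 + I*(6 + I)/3 (L(I) = -2/3 + ((I + 6)*I)/3 = -2/3 + ((6 + I)*I)/3 = -2/3 + (I*(6 + I))/3 = -2/3 + I*(6 + I)/3)
r = 1/381 ≈ 0.0026247
E(x) = -10*x**2/3 (E(x) = (-2/3 + 2*(-4) + (1/3)*(-4)**2)*x**2 = (-2/3 - 8 + (1/3)*16)*x**2 = (-2/3 - 8 + 16/3)*x**2 = -10*x**2/3)
E(2*1 - 3) - r = -10*(2*1 - 3)**2/3 - 1*1/381 = -10*(2 - 3)**2/3 - 1/381 = -10/3*(-1)**2 - 1/381 = -10/3*1 - 1/381 = -10/3 - 1/381 = -1271/381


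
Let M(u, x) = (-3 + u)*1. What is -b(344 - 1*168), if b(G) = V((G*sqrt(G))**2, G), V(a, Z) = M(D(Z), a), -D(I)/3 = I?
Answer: 531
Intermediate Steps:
D(I) = -3*I
M(u, x) = -3 + u
V(a, Z) = -3 - 3*Z
b(G) = -3 - 3*G
-b(344 - 1*168) = -(-3 - 3*(344 - 1*168)) = -(-3 - 3*(344 - 168)) = -(-3 - 3*176) = -(-3 - 528) = -1*(-531) = 531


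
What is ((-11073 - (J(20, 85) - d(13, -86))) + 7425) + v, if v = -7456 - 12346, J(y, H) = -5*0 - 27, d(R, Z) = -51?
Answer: -23474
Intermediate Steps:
J(y, H) = -27 (J(y, H) = 0 - 27 = -27)
v = -19802
((-11073 - (J(20, 85) - d(13, -86))) + 7425) + v = ((-11073 - (-27 - 1*(-51))) + 7425) - 19802 = ((-11073 - (-27 + 51)) + 7425) - 19802 = ((-11073 - 1*24) + 7425) - 19802 = ((-11073 - 24) + 7425) - 19802 = (-11097 + 7425) - 19802 = -3672 - 19802 = -23474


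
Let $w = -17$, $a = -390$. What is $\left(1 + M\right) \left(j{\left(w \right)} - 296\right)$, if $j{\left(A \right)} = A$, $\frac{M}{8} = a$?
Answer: $976247$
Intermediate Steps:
$M = -3120$ ($M = 8 \left(-390\right) = -3120$)
$\left(1 + M\right) \left(j{\left(w \right)} - 296\right) = \left(1 - 3120\right) \left(-17 - 296\right) = \left(-3119\right) \left(-313\right) = 976247$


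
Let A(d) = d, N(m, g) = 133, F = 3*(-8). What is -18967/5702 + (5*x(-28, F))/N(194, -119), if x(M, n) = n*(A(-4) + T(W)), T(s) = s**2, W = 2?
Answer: -18967/5702 ≈ -3.3264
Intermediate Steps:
F = -24
x(M, n) = 0 (x(M, n) = n*(-4 + 2**2) = n*(-4 + 4) = n*0 = 0)
-18967/5702 + (5*x(-28, F))/N(194, -119) = -18967/5702 + (5*0)/133 = -18967*1/5702 + 0*(1/133) = -18967/5702 + 0 = -18967/5702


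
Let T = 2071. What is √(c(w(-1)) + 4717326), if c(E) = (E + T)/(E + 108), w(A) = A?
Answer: 4*√3375555429/107 ≈ 2171.9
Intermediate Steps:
c(E) = (2071 + E)/(108 + E) (c(E) = (E + 2071)/(E + 108) = (2071 + E)/(108 + E))
√(c(w(-1)) + 4717326) = √((2071 - 1)/(108 - 1) + 4717326) = √(2070/107 + 4717326) = √(504755952/107) = 4*√3375555429/107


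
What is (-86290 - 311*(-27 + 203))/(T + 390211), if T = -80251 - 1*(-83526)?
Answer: -70513/196743 ≈ -0.35840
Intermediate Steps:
T = 3275 (T = -80251 + 83526 = 3275)
(-86290 - 311*(-27 + 203))/(T + 390211) = (-86290 - 311*(-27 + 203))/(3275 + 390211) = (-86290 - 311*176)/393486 = (-86290 - 54736)*(1/393486) = -141026*1/393486 = -70513/196743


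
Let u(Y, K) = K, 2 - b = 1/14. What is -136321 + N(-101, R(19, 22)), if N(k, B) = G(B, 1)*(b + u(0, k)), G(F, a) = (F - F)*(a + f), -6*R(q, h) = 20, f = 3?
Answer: -136321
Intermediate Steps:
b = 27/14 (b = 2 - 1/14 = 27/14 ≈ 1.9286)
R(q, h) = -10/3 (R(q, h) = -1/6*20 = -10/3)
G(F, a) = 0 (G(F, a) = (F - F)*(a + 3) = 0*(3 + a) = 0)
N(k, B) = 0 (N(k, B) = 0*(27/14 + k) = 0)
-136321 + N(-101, R(19, 22)) = -136321 + 0 = -136321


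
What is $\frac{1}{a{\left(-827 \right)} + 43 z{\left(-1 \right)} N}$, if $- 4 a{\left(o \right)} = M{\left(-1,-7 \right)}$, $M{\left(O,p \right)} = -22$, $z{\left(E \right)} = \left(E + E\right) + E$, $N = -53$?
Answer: $\frac{2}{13685} \approx 0.00014615$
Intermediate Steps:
$z{\left(E \right)} = 3 E$ ($z{\left(E \right)} = 2 E + E = 3 E$)
$a{\left(o \right)} = \frac{11}{2}$ ($a{\left(o \right)} = \left(- \frac{1}{4}\right) \left(-22\right) = \frac{11}{2}$)
$\frac{1}{a{\left(-827 \right)} + 43 z{\left(-1 \right)} N} = \frac{1}{\frac{11}{2} + 43 \cdot 3 \left(-1\right) \left(-53\right)} = \frac{1}{\frac{11}{2} + 43 \left(-3\right) \left(-53\right)} = \frac{1}{\frac{11}{2} - -6837} = \frac{1}{\frac{11}{2} + 6837} = \frac{1}{\frac{13685}{2}} = \frac{2}{13685}$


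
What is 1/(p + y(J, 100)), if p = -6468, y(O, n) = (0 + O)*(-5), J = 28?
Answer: -1/6608 ≈ -0.00015133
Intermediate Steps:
y(O, n) = -5*O (y(O, n) = O*(-5) = -5*O)
1/(p + y(J, 100)) = 1/(-6468 - 5*28) = 1/(-6468 - 140) = 1/(-6608) = -1/6608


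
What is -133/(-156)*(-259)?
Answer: -34447/156 ≈ -220.81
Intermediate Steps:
-133/(-156)*(-259) = -133*(-1/156)*(-259) = (133/156)*(-259) = -34447/156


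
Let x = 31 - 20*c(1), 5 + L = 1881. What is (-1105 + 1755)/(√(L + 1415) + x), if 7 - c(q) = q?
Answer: -5785/463 - 65*√3291/463 ≈ -20.548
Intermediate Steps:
L = 1876 (L = -5 + 1881 = 1876)
c(q) = 7 - q
x = -89 (x = 31 - 20*(7 - 1*1) = 31 - 20*(7 - 1) = 31 - 20*6 = 31 - 120 = -89)
(-1105 + 1755)/(√(L + 1415) + x) = (-1105 + 1755)/(√(1876 + 1415) - 89) = 650/(√3291 - 89) = 650/(-89 + √3291)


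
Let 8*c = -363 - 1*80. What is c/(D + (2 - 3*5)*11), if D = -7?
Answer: 443/1200 ≈ 0.36917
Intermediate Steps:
c = -443/8 (c = (-363 - 1*80)/8 = (-363 - 80)/8 = (⅛)*(-443) = -443/8 ≈ -55.375)
c/(D + (2 - 3*5)*11) = -443/(8*(-7 + (2 - 3*5)*11)) = -443/(8*(-7 + (2 - 15)*11)) = -443/(8*(-7 - 13*11)) = -443/(8*(-7 - 143)) = -443/8/(-150) = -443/8*(-1/150) = 443/1200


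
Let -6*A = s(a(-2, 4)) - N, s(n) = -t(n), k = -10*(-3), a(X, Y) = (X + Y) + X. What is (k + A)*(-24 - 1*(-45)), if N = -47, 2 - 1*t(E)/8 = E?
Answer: 1043/2 ≈ 521.50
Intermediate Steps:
t(E) = 16 - 8*E
a(X, Y) = Y + 2*X
k = 30
s(n) = -16 + 8*n (s(n) = -(16 - 8*n) = -16 + 8*n)
A = -31/6 (A = -((-16 + 8*(4 + 2*(-2))) - 1*(-47))/6 = -((-16 + 8*(4 - 4)) + 47)/6 = -((-16 + 8*0) + 47)/6 = -((-16 + 0) + 47)/6 = -(-16 + 47)/6 = -1/6*31 = -31/6 ≈ -5.1667)
(k + A)*(-24 - 1*(-45)) = (30 - 31/6)*(-24 - 1*(-45)) = 149*(-24 + 45)/6 = (149/6)*21 = 1043/2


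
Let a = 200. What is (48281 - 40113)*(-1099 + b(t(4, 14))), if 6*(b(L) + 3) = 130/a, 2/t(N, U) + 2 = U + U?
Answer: -135003767/15 ≈ -9.0003e+6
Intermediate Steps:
t(N, U) = 2/(-2 + 2*U) (t(N, U) = 2/(-2 + (U + U)) = 2/(-2 + 2*U))
b(L) = -347/120 (b(L) = -3 + (130/200)/6 = -3 + (130*(1/200))/6 = -3 + (⅙)*(13/20) = -3 + 13/120 = -347/120)
(48281 - 40113)*(-1099 + b(t(4, 14))) = (48281 - 40113)*(-1099 - 347/120) = 8168*(-132227/120) = -135003767/15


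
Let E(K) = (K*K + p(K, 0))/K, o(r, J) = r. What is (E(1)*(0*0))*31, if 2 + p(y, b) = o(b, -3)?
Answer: 0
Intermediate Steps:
p(y, b) = -2 + b
E(K) = (-2 + K²)/K (E(K) = (K*K + (-2 + 0))/K = (K² - 2)/K = (-2 + K²)/K)
(E(1)*(0*0))*31 = ((1 - 2/1)*(0*0))*31 = ((1 - 2*1)*0)*31 = ((1 - 2)*0)*31 = -1*0*31 = 0*31 = 0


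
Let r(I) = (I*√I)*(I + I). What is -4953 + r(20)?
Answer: -4953 + 1600*√5 ≈ -1375.3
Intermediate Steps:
r(I) = 2*I^(5/2) (r(I) = I^(3/2)*(2*I) = 2*I^(5/2))
-4953 + r(20) = -4953 + 2*20^(5/2) = -4953 + 2*(800*√5) = -4953 + 1600*√5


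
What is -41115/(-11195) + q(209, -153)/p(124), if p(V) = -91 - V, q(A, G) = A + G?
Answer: 1642561/481385 ≈ 3.4122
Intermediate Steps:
-41115/(-11195) + q(209, -153)/p(124) = -41115/(-11195) + (209 - 153)/(-91 - 1*124) = -41115*(-1/11195) + 56/(-91 - 124) = 8223/2239 + 56/(-215) = 8223/2239 + 56*(-1/215) = 8223/2239 - 56/215 = 1642561/481385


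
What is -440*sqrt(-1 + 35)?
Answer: -440*sqrt(34) ≈ -2565.6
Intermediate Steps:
-440*sqrt(-1 + 35) = -440*sqrt(34)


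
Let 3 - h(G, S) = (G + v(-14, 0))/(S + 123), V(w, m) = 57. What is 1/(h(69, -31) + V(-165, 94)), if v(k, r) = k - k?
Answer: 4/237 ≈ 0.016878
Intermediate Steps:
v(k, r) = 0
h(G, S) = 3 - G/(123 + S) (h(G, S) = 3 - (G + 0)/(S + 123) = 3 - G/(123 + S))
1/(h(69, -31) + V(-165, 94)) = 1/((369 - 1*69 + 3*(-31))/(123 - 31) + 57) = 1/((369 - 69 - 93)/92 + 57) = 1/((1/92)*207 + 57) = 1/(9/4 + 57) = 1/(237/4) = 4/237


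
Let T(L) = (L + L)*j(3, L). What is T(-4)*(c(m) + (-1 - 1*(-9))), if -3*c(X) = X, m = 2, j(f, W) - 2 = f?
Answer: -880/3 ≈ -293.33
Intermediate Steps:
j(f, W) = 2 + f
T(L) = 10*L (T(L) = (L + L)*(2 + 3) = (2*L)*5 = 10*L)
c(X) = -X/3
T(-4)*(c(m) + (-1 - 1*(-9))) = (10*(-4))*(-⅓*2 + (-1 - 1*(-9))) = -40*(-⅔ + (-1 + 9)) = -40*(-⅔ + 8) = -40*22/3 = -880/3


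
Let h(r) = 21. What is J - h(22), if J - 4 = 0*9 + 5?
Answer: -12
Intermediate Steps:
J = 9 (J = 4 + (0*9 + 5) = 4 + (0 + 5) = 4 + 5 = 9)
J - h(22) = 9 - 1*21 = 9 - 21 = -12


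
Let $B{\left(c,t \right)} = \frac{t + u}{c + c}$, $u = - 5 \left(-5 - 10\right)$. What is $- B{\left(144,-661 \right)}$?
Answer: $\frac{293}{144} \approx 2.0347$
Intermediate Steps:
$u = 75$ ($u = \left(-5\right) \left(-15\right) = 75$)
$B{\left(c,t \right)} = \frac{75 + t}{2 c}$ ($B{\left(c,t \right)} = \frac{t + 75}{c + c} = \frac{75 + t}{2 c}$)
$- B{\left(144,-661 \right)} = - \frac{75 - 661}{2 \cdot 144} = - \frac{-586}{2 \cdot 144} = \left(-1\right) \left(- \frac{293}{144}\right) = \frac{293}{144}$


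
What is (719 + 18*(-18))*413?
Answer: 163135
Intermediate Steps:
(719 + 18*(-18))*413 = (719 - 324)*413 = 395*413 = 163135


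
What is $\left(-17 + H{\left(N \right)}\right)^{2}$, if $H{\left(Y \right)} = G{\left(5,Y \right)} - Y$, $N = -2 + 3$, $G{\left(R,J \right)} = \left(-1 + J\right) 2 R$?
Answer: $324$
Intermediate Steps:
$G{\left(R,J \right)} = R \left(-2 + 2 J\right)$ ($G{\left(R,J \right)} = \left(-2 + 2 J\right) R = R \left(-2 + 2 J\right)$)
$N = 1$
$H{\left(Y \right)} = -10 + 9 Y$ ($H{\left(Y \right)} = 2 \cdot 5 \left(-1 + Y\right) - Y = \left(-10 + 10 Y\right) - Y = -10 + 9 Y$)
$\left(-17 + H{\left(N \right)}\right)^{2} = \left(-17 + \left(-10 + 9 \cdot 1\right)\right)^{2} = \left(-17 + \left(-10 + 9\right)\right)^{2} = \left(-17 - 1\right)^{2} = \left(-18\right)^{2} = 324$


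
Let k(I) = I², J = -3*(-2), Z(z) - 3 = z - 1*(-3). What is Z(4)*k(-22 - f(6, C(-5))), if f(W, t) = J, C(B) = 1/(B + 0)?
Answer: 7840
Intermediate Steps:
Z(z) = 6 + z (Z(z) = 3 + (z - 1*(-3)) = 3 + (z + 3) = 3 + (3 + z) = 6 + z)
C(B) = 1/B
J = 6
f(W, t) = 6
Z(4)*k(-22 - f(6, C(-5))) = (6 + 4)*(-22 - 1*6)² = 10*(-22 - 6)² = 10*(-28)² = 10*784 = 7840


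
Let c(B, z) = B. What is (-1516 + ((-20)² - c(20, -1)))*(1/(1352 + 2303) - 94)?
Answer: 390294384/3655 ≈ 1.0678e+5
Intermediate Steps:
(-1516 + ((-20)² - c(20, -1)))*(1/(1352 + 2303) - 94) = (-1516 + ((-20)² - 1*20))*(1/(1352 + 2303) - 94) = (-1516 + (400 - 20))*(1/3655 - 94) = (-1516 + 380)*(1/3655 - 94) = -1136*(-343569/3655) = 390294384/3655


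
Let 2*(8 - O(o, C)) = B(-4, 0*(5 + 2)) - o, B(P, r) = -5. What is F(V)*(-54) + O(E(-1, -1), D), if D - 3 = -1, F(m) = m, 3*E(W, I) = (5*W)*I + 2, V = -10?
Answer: 1655/3 ≈ 551.67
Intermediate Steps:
E(W, I) = 2/3 + 5*I*W/3 (E(W, I) = ((5*W)*I + 2)/3 = (5*I*W + 2)/3 = (2 + 5*I*W)/3 = 2/3 + 5*I*W/3)
D = 2 (D = 3 - 1 = 2)
O(o, C) = 21/2 + o/2 (O(o, C) = 8 - (-5 - o)/2 = 8 + (5/2 + o/2) = 21/2 + o/2)
F(V)*(-54) + O(E(-1, -1), D) = -10*(-54) + (21/2 + (2/3 + (5/3)*(-1)*(-1))/2) = 540 + (21/2 + (2/3 + 5/3)/2) = 540 + (21/2 + (1/2)*(7/3)) = 540 + (21/2 + 7/6) = 540 + 35/3 = 1655/3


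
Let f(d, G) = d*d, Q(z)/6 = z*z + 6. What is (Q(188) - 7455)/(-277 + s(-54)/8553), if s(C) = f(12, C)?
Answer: -583442895/789679 ≈ -738.84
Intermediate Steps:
Q(z) = 36 + 6*z**2 (Q(z) = 6*(z*z + 6) = 6*(z**2 + 6) = 6*(6 + z**2) = 36 + 6*z**2)
f(d, G) = d**2
s(C) = 144 (s(C) = 12**2 = 144)
(Q(188) - 7455)/(-277 + s(-54)/8553) = ((36 + 6*188**2) - 7455)/(-277 + 144/8553) = ((36 + 6*35344) - 7455)/(-277 + 144*(1/8553)) = ((36 + 212064) - 7455)/(-277 + 48/2851) = (212100 - 7455)/(-789679/2851) = 204645*(-2851/789679) = -583442895/789679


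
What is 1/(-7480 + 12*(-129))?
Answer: -1/9028 ≈ -0.00011077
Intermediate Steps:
1/(-7480 + 12*(-129)) = 1/(-7480 - 1548) = 1/(-9028) = -1/9028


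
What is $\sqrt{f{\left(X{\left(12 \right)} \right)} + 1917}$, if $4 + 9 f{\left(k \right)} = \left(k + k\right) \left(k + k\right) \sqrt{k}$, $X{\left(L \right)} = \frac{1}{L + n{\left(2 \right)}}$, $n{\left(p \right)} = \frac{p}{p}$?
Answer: $\frac{\sqrt{492648689 + 52 \sqrt{13}}}{507} \approx 43.779$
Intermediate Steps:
$n{\left(p \right)} = 1$
$X{\left(L \right)} = \frac{1}{1 + L}$ ($X{\left(L \right)} = \frac{1}{L + 1} = \frac{1}{1 + L}$)
$f{\left(k \right)} = - \frac{4}{9} + \frac{4 k^{\frac{5}{2}}}{9}$ ($f{\left(k \right)} = - \frac{4}{9} + \frac{\left(k + k\right) \left(k + k\right) \sqrt{k}}{9} = - \frac{4}{9} + \frac{2 k 2 k \sqrt{k}}{9} = - \frac{4}{9} + \frac{4 k^{2} \sqrt{k}}{9} = - \frac{4}{9} + \frac{4 k^{\frac{5}{2}}}{9}$)
$\sqrt{f{\left(X{\left(12 \right)} \right)} + 1917} = \sqrt{\left(- \frac{4}{9} + \frac{4 \left(\frac{1}{1 + 12}\right)^{\frac{5}{2}}}{9}\right) + 1917} = \sqrt{\left(- \frac{4}{9} + \frac{4 \left(\frac{1}{13}\right)^{\frac{5}{2}}}{9}\right) + 1917} = \sqrt{\left(- \frac{4}{9} + \frac{4}{9 \cdot 169 \sqrt{13}}\right) + 1917} = \sqrt{\left(- \frac{4}{9} + \frac{4 \frac{\sqrt{13}}{2197}}{9}\right) + 1917} = \sqrt{\left(- \frac{4}{9} + \frac{4 \sqrt{13}}{19773}\right) + 1917} = \sqrt{\frac{17249}{9} + \frac{4 \sqrt{13}}{19773}}$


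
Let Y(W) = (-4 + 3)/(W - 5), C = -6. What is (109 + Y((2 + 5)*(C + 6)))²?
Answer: 298116/25 ≈ 11925.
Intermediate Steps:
Y(W) = -1/(-5 + W)
(109 + Y((2 + 5)*(C + 6)))² = (109 - 1/(-5 + (2 + 5)*(-6 + 6)))² = (109 - 1/(-5 + 7*0))² = (109 - 1/(-5 + 0))² = (109 - 1/(-5))² = (109 - 1*(-⅕))² = (109 + ⅕)² = (546/5)² = 298116/25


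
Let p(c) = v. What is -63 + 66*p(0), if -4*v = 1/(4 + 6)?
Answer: -1293/20 ≈ -64.650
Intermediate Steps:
v = -1/40 (v = -1/(4*(4 + 6)) = -¼/10 = -¼*⅒ = -1/40 ≈ -0.025000)
p(c) = -1/40
-63 + 66*p(0) = -63 + 66*(-1/40) = -63 - 33/20 = -1293/20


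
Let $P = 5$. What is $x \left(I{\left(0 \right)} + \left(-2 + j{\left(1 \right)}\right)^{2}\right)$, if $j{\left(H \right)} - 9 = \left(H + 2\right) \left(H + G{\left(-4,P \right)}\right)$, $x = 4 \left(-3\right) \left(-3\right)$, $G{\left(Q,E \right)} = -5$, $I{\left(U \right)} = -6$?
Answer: $684$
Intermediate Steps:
$x = 36$ ($x = \left(-12\right) \left(-3\right) = 36$)
$j{\left(H \right)} = 9 + \left(-5 + H\right) \left(2 + H\right)$ ($j{\left(H \right)} = 9 + \left(H + 2\right) \left(H - 5\right) = 9 + \left(2 + H\right) \left(-5 + H\right) = 9 + \left(-5 + H\right) \left(2 + H\right)$)
$x \left(I{\left(0 \right)} + \left(-2 + j{\left(1 \right)}\right)^{2}\right) = 36 \left(-6 + \left(-2 - \left(4 - 1\right)\right)^{2}\right) = 36 \left(-6 + \left(-2 - 3\right)^{2}\right) = 36 \left(-6 + \left(-5\right)^{2}\right) = 36 \left(-6 + 25\right) = 36 \cdot 19 = 684$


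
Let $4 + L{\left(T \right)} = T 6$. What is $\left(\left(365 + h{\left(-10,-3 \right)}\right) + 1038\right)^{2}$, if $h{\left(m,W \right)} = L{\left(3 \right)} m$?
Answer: $1595169$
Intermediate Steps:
$L{\left(T \right)} = -4 + 6 T$ ($L{\left(T \right)} = -4 + T 6 = -4 + 6 T$)
$h{\left(m,W \right)} = 14 m$ ($h{\left(m,W \right)} = \left(-4 + 6 \cdot 3\right) m = \left(-4 + 18\right) m = 14 m$)
$\left(\left(365 + h{\left(-10,-3 \right)}\right) + 1038\right)^{2} = \left(\left(365 + 14 \left(-10\right)\right) + 1038\right)^{2} = \left(\left(365 - 140\right) + 1038\right)^{2} = \left(225 + 1038\right)^{2} = 1263^{2} = 1595169$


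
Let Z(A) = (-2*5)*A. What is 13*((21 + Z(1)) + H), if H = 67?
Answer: 1014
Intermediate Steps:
Z(A) = -10*A
13*((21 + Z(1)) + H) = 13*((21 - 10*1) + 67) = 13*((21 - 10) + 67) = 13*(11 + 67) = 13*78 = 1014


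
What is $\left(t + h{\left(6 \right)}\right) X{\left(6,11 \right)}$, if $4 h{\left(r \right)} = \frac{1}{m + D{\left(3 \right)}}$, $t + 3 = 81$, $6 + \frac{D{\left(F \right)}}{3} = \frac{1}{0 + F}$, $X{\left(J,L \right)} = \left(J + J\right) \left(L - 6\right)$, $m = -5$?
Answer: $\frac{102945}{22} \approx 4679.3$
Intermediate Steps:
$X{\left(J,L \right)} = 2 J \left(-6 + L\right)$
$D{\left(F \right)} = -18 + \frac{3}{F}$ ($D{\left(F \right)} = -18 + \frac{3}{0 + F} = -18 + \frac{3}{F}$)
$t = 78$ ($t = -3 + 81 = 78$)
$h{\left(r \right)} = - \frac{1}{88}$ ($h{\left(r \right)} = \frac{1}{4 \left(-5 - \left(18 - \frac{3}{3}\right)\right)} = \frac{1}{4 \left(-5 + \left(-18 + 3 \cdot \frac{1}{3}\right)\right)} = \frac{1}{4 \left(-5 + \left(-18 + 1\right)\right)} = \frac{1}{4 \left(-5 - 17\right)} = \frac{1}{4 \left(-22\right)} = \frac{1}{4} \left(- \frac{1}{22}\right) = - \frac{1}{88}$)
$\left(t + h{\left(6 \right)}\right) X{\left(6,11 \right)} = \left(78 - \frac{1}{88}\right) 2 \cdot 6 \left(-6 + 11\right) = \frac{6863 \cdot 2 \cdot 6 \cdot 5}{88} = \frac{6863}{88} \cdot 60 = \frac{102945}{22}$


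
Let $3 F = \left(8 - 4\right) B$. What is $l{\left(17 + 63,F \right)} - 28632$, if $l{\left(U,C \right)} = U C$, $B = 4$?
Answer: $- \frac{84616}{3} \approx -28205.0$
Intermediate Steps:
$F = \frac{16}{3}$ ($F = \frac{\left(8 - 4\right) 4}{3} = \frac{4 \cdot 4}{3} = \frac{1}{3} \cdot 16 = \frac{16}{3} \approx 5.3333$)
$l{\left(U,C \right)} = C U$
$l{\left(17 + 63,F \right)} - 28632 = \frac{16 \left(17 + 63\right)}{3} - 28632 = \frac{16}{3} \cdot 80 - 28632 = \frac{1280}{3} - 28632 = - \frac{84616}{3}$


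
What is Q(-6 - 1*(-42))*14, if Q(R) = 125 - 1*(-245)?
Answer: 5180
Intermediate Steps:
Q(R) = 370 (Q(R) = 125 + 245 = 370)
Q(-6 - 1*(-42))*14 = 370*14 = 5180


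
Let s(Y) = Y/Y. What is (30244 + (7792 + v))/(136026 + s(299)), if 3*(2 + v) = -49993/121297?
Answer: 13840180301/49499001057 ≈ 0.27961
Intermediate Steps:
s(Y) = 1
v = -777775/363891 (v = -2 + (-49993/121297)/3 = -2 + (-49993*1/121297)/3 = -2 + (1/3)*(-49993/121297) = -2 - 49993/363891 = -777775/363891 ≈ -2.1374)
(30244 + (7792 + v))/(136026 + s(299)) = (30244 + (7792 - 777775/363891))/(136026 + 1) = (30244 + 2834660897/363891)/136027 = (13840180301/363891)*(1/136027) = 13840180301/49499001057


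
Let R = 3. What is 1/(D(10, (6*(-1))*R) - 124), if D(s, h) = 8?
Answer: -1/116 ≈ -0.0086207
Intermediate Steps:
1/(D(10, (6*(-1))*R) - 124) = 1/(8 - 124) = 1/(-116) = -1/116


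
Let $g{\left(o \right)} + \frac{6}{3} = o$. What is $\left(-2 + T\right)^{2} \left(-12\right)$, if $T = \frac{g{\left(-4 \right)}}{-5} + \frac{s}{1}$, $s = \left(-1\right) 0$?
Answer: $- \frac{192}{25} \approx -7.68$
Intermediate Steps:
$s = 0$
$g{\left(o \right)} = -2 + o$
$T = \frac{6}{5}$ ($T = \frac{-2 - 4}{-5} + \frac{0}{1} = \left(-6\right) \left(- \frac{1}{5}\right) + 0 \cdot 1 = \frac{6}{5} + 0 = \frac{6}{5} \approx 1.2$)
$\left(-2 + T\right)^{2} \left(-12\right) = \left(-2 + \frac{6}{5}\right)^{2} \left(-12\right) = \left(- \frac{4}{5}\right)^{2} \left(-12\right) = \frac{16}{25} \left(-12\right) = - \frac{192}{25}$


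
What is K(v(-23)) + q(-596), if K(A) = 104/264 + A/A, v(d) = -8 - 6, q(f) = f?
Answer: -19622/33 ≈ -594.61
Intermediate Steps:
v(d) = -14
K(A) = 46/33 (K(A) = 104*(1/264) + 1 = 13/33 + 1 = 46/33)
K(v(-23)) + q(-596) = 46/33 - 596 = -19622/33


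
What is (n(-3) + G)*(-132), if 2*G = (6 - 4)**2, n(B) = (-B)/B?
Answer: -132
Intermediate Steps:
n(B) = -1
G = 2 (G = (6 - 4)**2/2 = (1/2)*2**2 = (1/2)*4 = 2)
(n(-3) + G)*(-132) = (-1 + 2)*(-132) = 1*(-132) = -132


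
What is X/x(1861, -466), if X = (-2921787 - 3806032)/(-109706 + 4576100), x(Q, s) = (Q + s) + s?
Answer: -6727819/4149280026 ≈ -0.0016214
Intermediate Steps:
x(Q, s) = Q + 2*s
X = -6727819/4466394 ≈ -1.5063
X/x(1861, -466) = -6727819/(4466394*(1861 + 2*(-466))) = -6727819/(4466394*(1861 - 932)) = -6727819/4466394/929 = -6727819/4466394*1/929 = -6727819/4149280026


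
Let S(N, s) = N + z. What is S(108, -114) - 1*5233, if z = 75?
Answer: -5050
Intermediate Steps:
S(N, s) = 75 + N (S(N, s) = N + 75 = 75 + N)
S(108, -114) - 1*5233 = (75 + 108) - 1*5233 = 183 - 5233 = -5050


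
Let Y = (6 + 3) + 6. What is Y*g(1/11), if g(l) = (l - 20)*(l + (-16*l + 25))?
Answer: -854100/121 ≈ -7058.7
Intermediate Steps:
Y = 15 (Y = 9 + 6 = 15)
g(l) = (-20 + l)*(25 - 15*l) (g(l) = (-20 + l)*(l + (25 - 16*l)) = (-20 + l)*(25 - 15*l))
Y*g(1/11) = 15*(-500 - 15*(1/11)² + 325/11) = 15*(-500 - 15*(1/11)² + 325*(1/11)) = 15*(-500 - 15*1/121 + 325/11) = 15*(-500 - 15/121 + 325/11) = 15*(-56940/121) = -854100/121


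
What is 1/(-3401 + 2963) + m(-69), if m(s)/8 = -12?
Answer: -42049/438 ≈ -96.002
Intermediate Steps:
m(s) = -96 (m(s) = 8*(-12) = -96)
1/(-3401 + 2963) + m(-69) = 1/(-3401 + 2963) - 96 = 1/(-438) - 96 = -1/438 - 96 = -42049/438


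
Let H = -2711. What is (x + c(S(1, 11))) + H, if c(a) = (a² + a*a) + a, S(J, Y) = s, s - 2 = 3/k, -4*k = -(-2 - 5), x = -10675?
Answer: -655892/49 ≈ -13386.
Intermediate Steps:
k = -7/4 (k = -(-1)*(-2 - 5)/4 = -(-1)*(-7)/4 = -¼*7 = -7/4 ≈ -1.7500)
s = 2/7 (s = 2 + 3/(-7/4) = 2 + 3*(-4/7) = 2 - 12/7 = 2/7 ≈ 0.28571)
S(J, Y) = 2/7
c(a) = a + 2*a² (c(a) = (a² + a²) + a = 2*a² + a = a + 2*a²)
(x + c(S(1, 11))) + H = (-10675 + 2*(1 + 2*(2/7))/7) - 2711 = (-10675 + 2*(1 + 4/7)/7) - 2711 = (-10675 + (2/7)*(11/7)) - 2711 = (-10675 + 22/49) - 2711 = -523053/49 - 2711 = -655892/49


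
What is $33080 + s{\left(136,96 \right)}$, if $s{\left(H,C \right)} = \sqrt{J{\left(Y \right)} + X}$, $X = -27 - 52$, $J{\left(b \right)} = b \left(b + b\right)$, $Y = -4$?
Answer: $33080 + i \sqrt{47} \approx 33080.0 + 6.8557 i$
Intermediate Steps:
$J{\left(b \right)} = 2 b^{2}$ ($J{\left(b \right)} = b 2 b = 2 b^{2}$)
$X = -79$
$s{\left(H,C \right)} = i \sqrt{47}$ ($s{\left(H,C \right)} = \sqrt{2 \left(-4\right)^{2} - 79} = \sqrt{2 \cdot 16 - 79} = \sqrt{32 - 79} = \sqrt{-47} = i \sqrt{47}$)
$33080 + s{\left(136,96 \right)} = 33080 + i \sqrt{47}$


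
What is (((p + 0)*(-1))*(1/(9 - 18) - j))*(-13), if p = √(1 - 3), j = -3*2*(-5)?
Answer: -3523*I*√2/9 ≈ -553.59*I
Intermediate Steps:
j = 30 (j = -6*(-5) = 30)
p = I*√2 (p = √(-2) = I*√2 ≈ 1.4142*I)
(((p + 0)*(-1))*(1/(9 - 18) - j))*(-13) = (((I*√2 + 0)*(-1))*(1/(9 - 18) - 1*30))*(-13) = (((I*√2)*(-1))*(1/(-9) - 30))*(-13) = ((-I*√2)*(-⅑ - 30))*(-13) = (-I*√2*(-271/9))*(-13) = (271*I*√2/9)*(-13) = -3523*I*√2/9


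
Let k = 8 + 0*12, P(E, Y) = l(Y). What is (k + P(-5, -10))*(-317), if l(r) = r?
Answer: 634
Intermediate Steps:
P(E, Y) = Y
k = 8 (k = 8 + 0 = 8)
(k + P(-5, -10))*(-317) = (8 - 10)*(-317) = -2*(-317) = 634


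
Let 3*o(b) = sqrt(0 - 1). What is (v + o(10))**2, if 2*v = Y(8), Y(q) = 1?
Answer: 5/36 + I/3 ≈ 0.13889 + 0.33333*I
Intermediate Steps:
o(b) = I/3 (o(b) = sqrt(0 - 1)/3 = sqrt(-1)/3 = I/3)
v = 1/2 (v = (1/2)*1 = 1/2 ≈ 0.50000)
(v + o(10))**2 = (1/2 + I/3)**2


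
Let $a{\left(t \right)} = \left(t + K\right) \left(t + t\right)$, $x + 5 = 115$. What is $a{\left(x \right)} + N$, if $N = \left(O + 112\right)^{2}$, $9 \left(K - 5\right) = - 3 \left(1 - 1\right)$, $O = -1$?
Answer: $37621$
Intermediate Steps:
$K = 5$ ($K = 5 + \frac{\left(-3\right) \left(1 - 1\right)}{9} = 5 + \frac{\left(-3\right) 0}{9} = 5 + \frac{1}{9} \cdot 0 = 5 + 0 = 5$)
$x = 110$ ($x = -5 + 115 = 110$)
$a{\left(t \right)} = 2 t \left(5 + t\right)$ ($a{\left(t \right)} = \left(t + 5\right) \left(t + t\right) = \left(5 + t\right) 2 t = 2 t \left(5 + t\right)$)
$N = 12321$ ($N = \left(-1 + 112\right)^{2} = 111^{2} = 12321$)
$a{\left(x \right)} + N = 2 \cdot 110 \left(5 + 110\right) + 12321 = 2 \cdot 110 \cdot 115 + 12321 = 25300 + 12321 = 37621$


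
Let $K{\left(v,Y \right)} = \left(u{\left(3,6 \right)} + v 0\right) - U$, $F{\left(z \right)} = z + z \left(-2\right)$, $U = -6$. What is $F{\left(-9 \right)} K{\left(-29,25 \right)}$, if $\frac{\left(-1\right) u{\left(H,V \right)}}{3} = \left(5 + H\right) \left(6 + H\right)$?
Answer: $-1890$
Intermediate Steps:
$u{\left(H,V \right)} = - 3 \left(5 + H\right) \left(6 + H\right)$
$F{\left(z \right)} = - z$ ($F{\left(z \right)} = z - 2 z = - z$)
$K{\left(v,Y \right)} = -210$ ($K{\left(v,Y \right)} = \left(\left(-90 - 99 - 3 \cdot 3^{2}\right) + v 0\right) - -6 = \left(\left(-90 - 99 - 27\right) + 0\right) + 6 = \left(-216 + 0\right) + 6 = -216 + 6 = -210$)
$F{\left(-9 \right)} K{\left(-29,25 \right)} = \left(-1\right) \left(-9\right) \left(-210\right) = 9 \left(-210\right) = -1890$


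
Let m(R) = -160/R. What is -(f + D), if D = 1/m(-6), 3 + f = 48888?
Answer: -3910803/80 ≈ -48885.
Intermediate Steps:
f = 48885 (f = -3 + 48888 = 48885)
D = 3/80 (D = 1/(-160/(-6)) = 1/(-160*(-⅙)) = 1/(80/3) = 3/80 ≈ 0.037500)
-(f + D) = -(48885 + 3/80) = -1*3910803/80 = -3910803/80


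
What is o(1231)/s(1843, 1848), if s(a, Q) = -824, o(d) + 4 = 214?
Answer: -105/412 ≈ -0.25485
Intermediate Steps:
o(d) = 210 (o(d) = -4 + 214 = 210)
o(1231)/s(1843, 1848) = 210/(-824) = 210*(-1/824) = -105/412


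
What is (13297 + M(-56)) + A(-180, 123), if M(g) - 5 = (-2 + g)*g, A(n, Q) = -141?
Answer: 16409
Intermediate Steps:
M(g) = 5 + g*(-2 + g) (M(g) = 5 + (-2 + g)*g = 5 + g*(-2 + g))
(13297 + M(-56)) + A(-180, 123) = (13297 + (5 + (-56)² - 2*(-56))) - 141 = (13297 + (5 + 3136 + 112)) - 141 = (13297 + 3253) - 141 = 16550 - 141 = 16409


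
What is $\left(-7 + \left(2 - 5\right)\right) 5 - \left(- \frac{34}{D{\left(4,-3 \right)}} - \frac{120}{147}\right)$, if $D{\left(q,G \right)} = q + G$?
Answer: $- \frac{744}{49} \approx -15.184$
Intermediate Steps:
$D{\left(q,G \right)} = G + q$
$\left(-7 + \left(2 - 5\right)\right) 5 - \left(- \frac{34}{D{\left(4,-3 \right)}} - \frac{120}{147}\right) = \left(-7 + \left(2 - 5\right)\right) 5 - \left(- \frac{34}{-3 + 4} - \frac{120}{147}\right) = \left(-7 + \left(2 - 5\right)\right) 5 - \left(- \frac{34}{1} - \frac{40}{49}\right) = \left(-7 - 3\right) 5 - \left(\left(-34\right) 1 - \frac{40}{49}\right) = \left(-10\right) 5 - \left(-34 - \frac{40}{49}\right) = -50 - - \frac{1706}{49} = -50 + \frac{1706}{49} = - \frac{744}{49}$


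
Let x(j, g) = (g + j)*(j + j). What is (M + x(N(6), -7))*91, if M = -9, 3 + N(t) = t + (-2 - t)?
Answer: 10101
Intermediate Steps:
N(t) = -5 (N(t) = -3 + (t + (-2 - t)) = -3 - 2 = -5)
x(j, g) = 2*j*(g + j) (x(j, g) = (g + j)*(2*j) = 2*j*(g + j))
(M + x(N(6), -7))*91 = (-9 + 2*(-5)*(-7 - 5))*91 = (-9 + 2*(-5)*(-12))*91 = (-9 + 120)*91 = 111*91 = 10101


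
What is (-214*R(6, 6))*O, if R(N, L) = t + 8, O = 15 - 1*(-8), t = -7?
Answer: -4922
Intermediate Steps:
O = 23 (O = 15 + 8 = 23)
R(N, L) = 1 (R(N, L) = -7 + 8 = 1)
(-214*R(6, 6))*O = -214*1*23 = -214*23 = -4922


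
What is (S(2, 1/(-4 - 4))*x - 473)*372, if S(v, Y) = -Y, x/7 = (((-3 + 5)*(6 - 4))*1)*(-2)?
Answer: -178560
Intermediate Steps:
x = -56 (x = 7*((((-3 + 5)*(6 - 4))*1)*(-2)) = 7*(((2*2)*1)*(-2)) = 7*((4*1)*(-2)) = 7*(4*(-2)) = 7*(-8) = -56)
(S(2, 1/(-4 - 4))*x - 473)*372 = (-1/(-4 - 4)*(-56) - 473)*372 = (-1/(-8)*(-56) - 473)*372 = (-1*(-⅛)*(-56) - 473)*372 = ((⅛)*(-56) - 473)*372 = (-7 - 473)*372 = -480*372 = -178560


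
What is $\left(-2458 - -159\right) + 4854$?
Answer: $2555$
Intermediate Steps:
$\left(-2458 - -159\right) + 4854 = \left(-2458 + 159\right) + 4854 = -2299 + 4854 = 2555$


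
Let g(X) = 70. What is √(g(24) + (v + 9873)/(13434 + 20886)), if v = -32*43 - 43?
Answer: √574586870/2860 ≈ 8.3813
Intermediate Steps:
v = -1419 (v = -1376 - 43 = -1419)
√(g(24) + (v + 9873)/(13434 + 20886)) = √(70 + (-1419 + 9873)/(13434 + 20886)) = √(70 + 8454/34320) = √(70 + 8454*(1/34320)) = √(70 + 1409/5720) = √(401809/5720) = √574586870/2860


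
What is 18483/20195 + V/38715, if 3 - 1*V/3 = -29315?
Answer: 33224005/10424659 ≈ 3.1871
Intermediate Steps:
V = 87954 (V = 9 - 3*(-29315) = 9 + 87945 = 87954)
18483/20195 + V/38715 = 18483/20195 + 87954/38715 = 18483*(1/20195) + 87954*(1/38715) = 18483/20195 + 29318/12905 = 33224005/10424659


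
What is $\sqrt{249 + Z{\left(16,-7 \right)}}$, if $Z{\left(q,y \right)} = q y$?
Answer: $\sqrt{137} \approx 11.705$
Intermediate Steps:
$\sqrt{249 + Z{\left(16,-7 \right)}} = \sqrt{249 + 16 \left(-7\right)} = \sqrt{249 - 112} = \sqrt{137}$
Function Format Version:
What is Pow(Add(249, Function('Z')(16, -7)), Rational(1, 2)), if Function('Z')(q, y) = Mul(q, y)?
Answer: Pow(137, Rational(1, 2)) ≈ 11.705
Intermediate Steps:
Pow(Add(249, Function('Z')(16, -7)), Rational(1, 2)) = Pow(Add(249, Mul(16, -7)), Rational(1, 2)) = Pow(Add(249, -112), Rational(1, 2)) = Pow(137, Rational(1, 2))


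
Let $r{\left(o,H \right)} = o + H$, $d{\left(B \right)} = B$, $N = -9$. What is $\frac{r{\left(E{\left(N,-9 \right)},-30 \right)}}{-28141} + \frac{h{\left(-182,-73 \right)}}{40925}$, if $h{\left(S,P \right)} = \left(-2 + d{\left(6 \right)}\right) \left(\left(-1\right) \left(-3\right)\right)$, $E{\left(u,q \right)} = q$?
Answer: $\frac{1933767}{1151670425} \approx 0.0016791$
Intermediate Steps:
$r{\left(o,H \right)} = H + o$
$h{\left(S,P \right)} = 12$ ($h{\left(S,P \right)} = \left(-2 + 6\right) \left(\left(-1\right) \left(-3\right)\right) = 4 \cdot 3 = 12$)
$\frac{r{\left(E{\left(N,-9 \right)},-30 \right)}}{-28141} + \frac{h{\left(-182,-73 \right)}}{40925} = \frac{-30 - 9}{-28141} + \frac{12}{40925} = \left(-39\right) \left(- \frac{1}{28141}\right) + 12 \cdot \frac{1}{40925} = \frac{39}{28141} + \frac{12}{40925} = \frac{1933767}{1151670425}$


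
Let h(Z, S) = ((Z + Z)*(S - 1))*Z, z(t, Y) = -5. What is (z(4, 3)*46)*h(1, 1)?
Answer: 0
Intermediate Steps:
h(Z, S) = 2*Z²*(-1 + S) (h(Z, S) = ((2*Z)*(-1 + S))*Z = (2*Z*(-1 + S))*Z = 2*Z²*(-1 + S))
(z(4, 3)*46)*h(1, 1) = (-5*46)*(2*1²*(-1 + 1)) = -460*0 = -230*0 = 0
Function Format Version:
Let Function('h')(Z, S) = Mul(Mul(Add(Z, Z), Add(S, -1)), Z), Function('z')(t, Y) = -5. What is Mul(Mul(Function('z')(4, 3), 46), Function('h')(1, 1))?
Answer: 0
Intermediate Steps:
Function('h')(Z, S) = Mul(2, Pow(Z, 2), Add(-1, S)) (Function('h')(Z, S) = Mul(Mul(Mul(2, Z), Add(-1, S)), Z) = Mul(Mul(2, Z, Add(-1, S)), Z) = Mul(2, Pow(Z, 2), Add(-1, S)))
Mul(Mul(Function('z')(4, 3), 46), Function('h')(1, 1)) = Mul(Mul(-5, 46), Mul(2, Pow(1, 2), Add(-1, 1))) = Mul(-230, Mul(2, 1, 0)) = Mul(-230, 0) = 0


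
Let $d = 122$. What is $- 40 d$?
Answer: $-4880$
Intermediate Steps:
$- 40 d = \left(-40\right) 122 = -4880$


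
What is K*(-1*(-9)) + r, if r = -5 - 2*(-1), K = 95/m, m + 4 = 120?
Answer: 507/116 ≈ 4.3707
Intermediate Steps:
m = 116 (m = -4 + 120 = 116)
K = 95/116 ≈ 0.81897
r = -3 (r = -5 + 2 = -3)
K*(-1*(-9)) + r = 95*(-1*(-9))/116 - 3 = (95/116)*9 - 3 = 855/116 - 3 = 507/116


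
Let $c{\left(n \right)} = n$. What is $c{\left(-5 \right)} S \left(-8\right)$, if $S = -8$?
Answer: $-320$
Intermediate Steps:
$c{\left(-5 \right)} S \left(-8\right) = \left(-5\right) \left(-8\right) \left(-8\right) = 40 \left(-8\right) = -320$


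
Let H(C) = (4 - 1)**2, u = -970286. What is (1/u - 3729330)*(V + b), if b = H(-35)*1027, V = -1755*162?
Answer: 995334529922896527/970286 ≈ 1.0258e+12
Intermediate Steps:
H(C) = 9 (H(C) = 3**2 = 9)
V = -284310
b = 9243 (b = 9*1027 = 9243)
(1/u - 3729330)*(V + b) = (1/(-970286) - 3729330)*(-284310 + 9243) = (-1/970286 - 3729330)*(-275067) = -3618516688381/970286*(-275067) = 995334529922896527/970286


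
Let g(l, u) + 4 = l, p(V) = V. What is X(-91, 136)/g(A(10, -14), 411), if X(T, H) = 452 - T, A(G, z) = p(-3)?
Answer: -543/7 ≈ -77.571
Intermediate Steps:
A(G, z) = -3
g(l, u) = -4 + l
X(-91, 136)/g(A(10, -14), 411) = (452 - 1*(-91))/(-4 - 3) = (452 + 91)/(-7) = 543*(-⅐) = -543/7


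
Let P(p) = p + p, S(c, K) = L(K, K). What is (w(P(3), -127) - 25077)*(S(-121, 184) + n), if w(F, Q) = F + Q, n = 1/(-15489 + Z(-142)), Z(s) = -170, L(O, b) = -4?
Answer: 1578327126/15659 ≈ 1.0079e+5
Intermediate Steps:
S(c, K) = -4
P(p) = 2*p
n = -1/15659 (n = 1/(-15489 - 170) = 1/(-15659) = -1/15659 ≈ -6.3861e-5)
(w(P(3), -127) - 25077)*(S(-121, 184) + n) = ((2*3 - 127) - 25077)*(-4 - 1/15659) = ((6 - 127) - 25077)*(-62637/15659) = (-121 - 25077)*(-62637/15659) = -25198*(-62637/15659) = 1578327126/15659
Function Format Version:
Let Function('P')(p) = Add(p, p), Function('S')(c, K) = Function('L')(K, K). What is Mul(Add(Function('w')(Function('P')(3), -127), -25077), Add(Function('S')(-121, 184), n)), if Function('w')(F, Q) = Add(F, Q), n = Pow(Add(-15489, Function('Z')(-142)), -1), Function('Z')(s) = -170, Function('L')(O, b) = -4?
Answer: Rational(1578327126, 15659) ≈ 1.0079e+5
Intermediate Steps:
Function('S')(c, K) = -4
Function('P')(p) = Mul(2, p)
n = Rational(-1, 15659) (n = Pow(Add(-15489, -170), -1) = Pow(-15659, -1) = Rational(-1, 15659) ≈ -6.3861e-5)
Mul(Add(Function('w')(Function('P')(3), -127), -25077), Add(Function('S')(-121, 184), n)) = Mul(Add(Add(Mul(2, 3), -127), -25077), Add(-4, Rational(-1, 15659))) = Mul(Add(Add(6, -127), -25077), Rational(-62637, 15659)) = Mul(Add(-121, -25077), Rational(-62637, 15659)) = Mul(-25198, Rational(-62637, 15659)) = Rational(1578327126, 15659)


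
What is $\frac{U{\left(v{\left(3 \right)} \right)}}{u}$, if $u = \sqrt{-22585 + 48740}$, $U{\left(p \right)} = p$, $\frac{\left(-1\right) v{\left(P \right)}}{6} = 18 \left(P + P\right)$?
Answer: $- \frac{648 \sqrt{26155}}{26155} \approx -4.0068$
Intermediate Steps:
$v{\left(P \right)} = - 216 P$ ($v{\left(P \right)} = - 6 \cdot 18 \left(P + P\right) = - 6 \cdot 18 \cdot 2 P = - 6 \cdot 36 P = - 216 P$)
$u = \sqrt{26155} \approx 161.73$
$\frac{U{\left(v{\left(3 \right)} \right)}}{u} = \frac{\left(-216\right) 3}{\sqrt{26155}} = - 648 \frac{\sqrt{26155}}{26155} = - \frac{648 \sqrt{26155}}{26155}$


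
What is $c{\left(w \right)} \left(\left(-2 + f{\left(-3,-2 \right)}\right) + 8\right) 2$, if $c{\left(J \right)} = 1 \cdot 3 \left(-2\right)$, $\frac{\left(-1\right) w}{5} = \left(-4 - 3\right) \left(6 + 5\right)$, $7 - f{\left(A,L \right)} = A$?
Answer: $-192$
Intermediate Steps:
$f{\left(A,L \right)} = 7 - A$
$w = 385$ ($w = - 5 \left(-4 - 3\right) \left(6 + 5\right) = - 5 \left(\left(-7\right) 11\right) = \left(-5\right) \left(-77\right) = 385$)
$c{\left(J \right)} = -6$ ($c{\left(J \right)} = 3 \left(-2\right) = -6$)
$c{\left(w \right)} \left(\left(-2 + f{\left(-3,-2 \right)}\right) + 8\right) 2 = - 6 \left(\left(-2 + \left(7 - -3\right)\right) + 8\right) 2 = - 6 \left(\left(-2 + \left(7 + 3\right)\right) + 8\right) 2 = - 6 \left(\left(-2 + 10\right) + 8\right) 2 = - 6 \left(8 + 8\right) 2 = \left(-6\right) 16 \cdot 2 = \left(-96\right) 2 = -192$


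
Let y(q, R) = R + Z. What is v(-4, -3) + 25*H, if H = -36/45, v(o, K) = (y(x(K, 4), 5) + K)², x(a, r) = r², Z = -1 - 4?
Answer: -11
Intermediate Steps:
Z = -5
y(q, R) = -5 + R (y(q, R) = R - 5 = -5 + R)
v(o, K) = K² (v(o, K) = ((-5 + 5) + K)² = (0 + K)² = K²)
H = -⅘ (H = -36*1/45 = -⅘ ≈ -0.80000)
v(-4, -3) + 25*H = (-3)² + 25*(-⅘) = 9 - 20 = -11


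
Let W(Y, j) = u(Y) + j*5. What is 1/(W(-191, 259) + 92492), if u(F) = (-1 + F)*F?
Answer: 1/130459 ≈ 7.6653e-6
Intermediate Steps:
u(F) = F*(-1 + F)
W(Y, j) = 5*j + Y*(-1 + Y) (W(Y, j) = Y*(-1 + Y) + j*5 = Y*(-1 + Y) + 5*j = 5*j + Y*(-1 + Y))
1/(W(-191, 259) + 92492) = 1/((5*259 - 191*(-1 - 191)) + 92492) = 1/((1295 - 191*(-192)) + 92492) = 1/((1295 + 36672) + 92492) = 1/(37967 + 92492) = 1/130459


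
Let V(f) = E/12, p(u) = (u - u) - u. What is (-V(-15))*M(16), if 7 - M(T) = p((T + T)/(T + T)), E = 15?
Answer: -10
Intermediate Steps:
p(u) = -u (p(u) = 0 - u = -u)
V(f) = 5/4 (V(f) = 15/12 = 15*(1/12) = 5/4)
M(T) = 8 (M(T) = 7 - (-1)*(T + T)/(T + T) = 7 - (-1)*(2*T)/((2*T)) = 7 - (-1)*(2*T)*(1/(2*T)) = 7 - (-1) = 7 - 1*(-1) = 7 + 1 = 8)
(-V(-15))*M(16) = -1*5/4*8 = -5/4*8 = -10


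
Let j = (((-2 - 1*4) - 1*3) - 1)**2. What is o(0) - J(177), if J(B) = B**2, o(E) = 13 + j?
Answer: -31216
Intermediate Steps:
j = 100 (j = (((-2 - 4) - 3) - 1)**2 = ((-6 - 3) - 1)**2 = (-9 - 1)**2 = (-10)**2 = 100)
o(E) = 113 (o(E) = 13 + 100 = 113)
o(0) - J(177) = 113 - 1*177**2 = 113 - 1*31329 = 113 - 31329 = -31216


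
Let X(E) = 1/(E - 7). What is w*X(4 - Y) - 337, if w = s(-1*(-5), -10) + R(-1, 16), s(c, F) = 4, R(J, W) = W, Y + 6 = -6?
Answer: -3013/9 ≈ -334.78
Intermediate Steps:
Y = -12 (Y = -6 - 6 = -12)
X(E) = 1/(-7 + E)
w = 20 (w = 4 + 16 = 20)
w*X(4 - Y) - 337 = 20/(-7 + (4 - 1*(-12))) - 337 = 20/(-7 + (4 + 12)) - 337 = 20/(-7 + 16) - 337 = 20/9 - 337 = -3013/9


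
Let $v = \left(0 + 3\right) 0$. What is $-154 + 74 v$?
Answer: $-154$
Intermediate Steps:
$v = 0$ ($v = 3 \cdot 0 = 0$)
$-154 + 74 v = -154 + 74 \cdot 0 = -154 + 0 = -154$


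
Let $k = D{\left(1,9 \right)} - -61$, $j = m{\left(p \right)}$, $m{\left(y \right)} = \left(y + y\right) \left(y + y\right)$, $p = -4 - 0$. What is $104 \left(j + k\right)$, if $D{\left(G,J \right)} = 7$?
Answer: $13728$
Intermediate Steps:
$p = -4$ ($p = -4 + 0 = -4$)
$m{\left(y \right)} = 4 y^{2}$ ($m{\left(y \right)} = 2 y 2 y = 4 y^{2}$)
$j = 64$ ($j = 4 \left(-4\right)^{2} = 4 \cdot 16 = 64$)
$k = 68$ ($k = 7 - -61 = 7 + 61 = 68$)
$104 \left(j + k\right) = 104 \left(64 + 68\right) = 104 \cdot 132 = 13728$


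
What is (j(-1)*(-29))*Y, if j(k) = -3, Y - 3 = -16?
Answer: -1131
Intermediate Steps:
Y = -13 (Y = 3 - 16 = -13)
(j(-1)*(-29))*Y = -3*(-29)*(-13) = 87*(-13) = -1131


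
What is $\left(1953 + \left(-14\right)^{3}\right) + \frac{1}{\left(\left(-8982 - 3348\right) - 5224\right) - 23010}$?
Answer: $- \frac{32086125}{40564} \approx -791.0$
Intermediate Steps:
$\left(1953 + \left(-14\right)^{3}\right) + \frac{1}{\left(\left(-8982 - 3348\right) - 5224\right) - 23010} = \left(1953 - 2744\right) + \frac{1}{\left(-12330 - 5224\right) - 23010} = -791 + \frac{1}{\left(-12330 - 5224\right) - 23010} = -791 + \frac{1}{-17554 - 23010} = -791 + \frac{1}{-40564} = -791 - \frac{1}{40564} = - \frac{32086125}{40564}$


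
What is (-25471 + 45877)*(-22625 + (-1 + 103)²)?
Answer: -249381726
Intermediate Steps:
(-25471 + 45877)*(-22625 + (-1 + 103)²) = 20406*(-22625 + 102²) = 20406*(-22625 + 10404) = 20406*(-12221) = -249381726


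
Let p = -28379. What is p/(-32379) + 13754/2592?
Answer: 86483189/13987728 ≈ 6.1828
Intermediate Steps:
p/(-32379) + 13754/2592 = -28379/(-32379) + 13754/2592 = -28379*(-1/32379) + 13754*(1/2592) = 28379/32379 + 6877/1296 = 86483189/13987728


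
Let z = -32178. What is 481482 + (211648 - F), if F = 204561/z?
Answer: 7434580567/10726 ≈ 6.9314e+5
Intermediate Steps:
F = -68187/10726 (F = 204561/(-32178) = 204561*(-1/32178) = -68187/10726 ≈ -6.3572)
481482 + (211648 - F) = 481482 + (211648 - 1*(-68187/10726)) = 481482 + (211648 + 68187/10726) = 481482 + 2270204635/10726 = 7434580567/10726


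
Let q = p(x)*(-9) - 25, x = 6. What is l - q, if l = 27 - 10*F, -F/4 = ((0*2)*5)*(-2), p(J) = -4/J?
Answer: 46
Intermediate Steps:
F = 0 (F = -4*(0*2)*5*(-2) = -4*0*5*(-2) = -0*(-2) = -4*0 = 0)
q = -19 (q = -4/6*(-9) - 25 = -4*⅙*(-9) - 25 = -⅔*(-9) - 25 = 6 - 25 = -19)
l = 27 (l = 27 - 10*0 = 27 + 0 = 27)
l - q = 27 - 1*(-19) = 27 + 19 = 46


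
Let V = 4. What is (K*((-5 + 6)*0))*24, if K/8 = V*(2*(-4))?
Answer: 0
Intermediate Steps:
K = -256 (K = 8*(4*(2*(-4))) = 8*(4*(-8)) = 8*(-32) = -256)
(K*((-5 + 6)*0))*24 = -256*(-5 + 6)*0*24 = -256*0*24 = 0*24 = 0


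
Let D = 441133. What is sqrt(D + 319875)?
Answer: 4*sqrt(47563) ≈ 872.36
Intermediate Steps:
sqrt(D + 319875) = sqrt(441133 + 319875) = sqrt(761008) = 4*sqrt(47563)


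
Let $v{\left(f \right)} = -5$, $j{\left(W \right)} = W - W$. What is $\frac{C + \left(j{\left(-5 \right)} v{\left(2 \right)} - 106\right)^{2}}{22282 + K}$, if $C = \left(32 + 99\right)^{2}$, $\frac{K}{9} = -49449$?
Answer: $- \frac{28397}{422759} \approx -0.067171$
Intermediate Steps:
$j{\left(W \right)} = 0$
$K = -445041$ ($K = 9 \left(-49449\right) = -445041$)
$C = 17161$ ($C = 131^{2} = 17161$)
$\frac{C + \left(j{\left(-5 \right)} v{\left(2 \right)} - 106\right)^{2}}{22282 + K} = \frac{17161 + \left(0 \left(-5\right) - 106\right)^{2}}{22282 - 445041} = \frac{17161 + \left(0 - 106\right)^{2}}{-422759} = \left(17161 + \left(-106\right)^{2}\right) \left(- \frac{1}{422759}\right) = \left(17161 + 11236\right) \left(- \frac{1}{422759}\right) = 28397 \left(- \frac{1}{422759}\right) = - \frac{28397}{422759}$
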